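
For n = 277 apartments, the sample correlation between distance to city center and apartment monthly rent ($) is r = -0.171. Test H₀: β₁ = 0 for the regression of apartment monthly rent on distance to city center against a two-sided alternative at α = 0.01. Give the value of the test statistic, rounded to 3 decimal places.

t = -2.878

t = r·√(n − 2)/√(1 − r²) = -0.171·√275/√0.970759 = -2.878.
df = n − 2 = 275.
Two-sided p ≈ 0.0043, which is < 0.01, so reject H₀.
There is evidence of a linear association between distance to city center and apartment monthly rent.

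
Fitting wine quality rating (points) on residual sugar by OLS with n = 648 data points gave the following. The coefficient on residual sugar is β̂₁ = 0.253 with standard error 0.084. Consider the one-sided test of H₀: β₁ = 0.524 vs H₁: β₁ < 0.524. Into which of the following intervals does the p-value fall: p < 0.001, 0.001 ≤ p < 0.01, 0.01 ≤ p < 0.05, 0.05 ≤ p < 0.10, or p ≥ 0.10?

t = (0.253 − 0.524) / 0.084 = -3.226.
df = n − 2 = 648 − 2 = 646.
One-sided p = P(T_{646} < t) ≈ 0.0007.
So p < 0.001.

p < 0.001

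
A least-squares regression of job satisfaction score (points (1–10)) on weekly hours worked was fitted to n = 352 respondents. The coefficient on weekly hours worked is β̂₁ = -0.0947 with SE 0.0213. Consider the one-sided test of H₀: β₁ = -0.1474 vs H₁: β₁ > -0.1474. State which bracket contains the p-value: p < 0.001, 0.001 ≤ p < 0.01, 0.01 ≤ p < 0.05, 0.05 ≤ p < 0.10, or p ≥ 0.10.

t = (-0.0947 − (-0.1474)) / 0.0213 = 2.474.
df = n − 2 = 352 − 2 = 350.
One-sided p = P(T_{350} > t) ≈ 0.0069.
So 0.001 ≤ p < 0.01.

0.001 ≤ p < 0.01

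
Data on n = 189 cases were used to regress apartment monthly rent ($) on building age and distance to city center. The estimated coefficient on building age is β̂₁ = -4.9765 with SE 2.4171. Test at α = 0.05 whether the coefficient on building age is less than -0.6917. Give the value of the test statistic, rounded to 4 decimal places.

t = -1.7727

H₀: β₁ = -0.6917 vs H₁: β₁ < -0.6917.
t = (β̂₁ − β₁⁰)/SE = (-4.9765 − (-0.6917)) / 2.4171 = -1.7727.
df = n − k − 1 = 189 − 2 − 1 = 186.
One-sided p ≈ 0.0390, which is < 0.05, so reject H₀.
There is evidence that the true slope on building age is below -0.6917 $ per unit, holding the other predictors fixed.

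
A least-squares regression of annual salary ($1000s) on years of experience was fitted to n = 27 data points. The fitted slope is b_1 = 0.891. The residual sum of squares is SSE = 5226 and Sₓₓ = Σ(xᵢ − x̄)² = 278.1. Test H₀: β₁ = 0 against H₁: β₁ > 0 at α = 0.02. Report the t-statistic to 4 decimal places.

t = 1.0277

MSE = SSE/(n − 2) = 5226/25 = 209.04.
SE(b_1) = √(MSE/Sₓₓ) = √(209.04/278.1) = 0.86699.
t = 0.891 / 0.86699 = 1.0277.
df = n − 2 = 25.
One-sided p ≈ 0.1570, which is ≥ 0.02, so fail to reject H₀.
The data do not give significant evidence that the true slope on years of experience is positive.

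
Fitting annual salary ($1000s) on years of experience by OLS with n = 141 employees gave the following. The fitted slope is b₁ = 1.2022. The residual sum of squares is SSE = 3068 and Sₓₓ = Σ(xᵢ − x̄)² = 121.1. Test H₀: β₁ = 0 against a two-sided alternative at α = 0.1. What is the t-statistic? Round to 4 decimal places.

t = 2.8160

MSE = SSE/(n − 2) = 3068/139 = 22.0719.
SE(b₁) = √(MSE/Sₓₓ) = √(22.0719/121.1) = 0.426922.
t = 1.2022 / 0.426922 = 2.8160.
df = n − 2 = 139.
Two-sided p ≈ 0.0056, which is < 0.1, so reject H₀.
There is evidence that years of experience is associated with annual salary.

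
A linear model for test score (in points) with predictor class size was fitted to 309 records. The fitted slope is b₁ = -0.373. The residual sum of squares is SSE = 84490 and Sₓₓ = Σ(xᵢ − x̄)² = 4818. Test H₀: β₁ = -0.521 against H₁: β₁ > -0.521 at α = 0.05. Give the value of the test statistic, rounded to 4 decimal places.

MSE = SSE/(n − 2) = 84490/307 = 275.212.
SE(b₁) = √(MSE/Sₓₓ) = √(275.212/4818) = 0.239001.
t = (-0.373 − (-0.521)) / 0.239001 = 0.6192.
df = n − 2 = 307.
One-sided p ≈ 0.2681, which is ≥ 0.05, so fail to reject H₀.
The data do not give significant evidence that the true slope on class size exceeds -0.521 points per unit.

t = 0.6192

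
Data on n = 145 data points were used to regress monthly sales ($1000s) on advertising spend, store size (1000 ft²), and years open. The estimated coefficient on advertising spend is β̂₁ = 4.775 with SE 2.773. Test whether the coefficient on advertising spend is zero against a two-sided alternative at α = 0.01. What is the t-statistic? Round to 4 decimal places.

t = 1.7220

H₀: β₁ = 0 vs H₁: β₁ ≠ 0.
t = (β̂₁ − β₁⁰)/SE = 4.775 / 2.773 = 1.7220.
df = n − k − 1 = 145 − 3 − 1 = 141.
Two-sided p ≈ 0.0873, which is ≥ 0.01, so fail to reject H₀.
The data do not give significant evidence of an association between advertising spend and monthly sales, after adjusting for the other predictors.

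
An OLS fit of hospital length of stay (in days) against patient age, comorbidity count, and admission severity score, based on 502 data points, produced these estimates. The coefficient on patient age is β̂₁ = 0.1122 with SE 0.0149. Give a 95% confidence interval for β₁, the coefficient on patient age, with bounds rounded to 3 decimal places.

df = n − k − 1 = 502 − 3 − 1 = 498.
t* = t_{0.025, 498} = 1.964739.
Margin = t* × SE = 1.964739 × 0.0149 = 0.02927.
CI: 0.1122 ± 0.02927 → (0.083, 0.141).
With 95% confidence, each one-unit increase in patient age is associated with a change of between 0.083 and 0.141 days in hospital length of stay, holding the other predictors fixed.

(0.083, 0.141)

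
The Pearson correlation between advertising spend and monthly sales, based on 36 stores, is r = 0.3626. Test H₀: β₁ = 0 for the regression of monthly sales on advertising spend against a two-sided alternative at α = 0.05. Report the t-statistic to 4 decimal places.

t = 2.2687

t = r·√(n − 2)/√(1 − r²) = 0.3626·√34/√0.868521 = 2.2687.
df = n − 2 = 34.
Two-sided p ≈ 0.0298, which is < 0.05, so reject H₀.
There is evidence of a linear association between advertising spend and monthly sales.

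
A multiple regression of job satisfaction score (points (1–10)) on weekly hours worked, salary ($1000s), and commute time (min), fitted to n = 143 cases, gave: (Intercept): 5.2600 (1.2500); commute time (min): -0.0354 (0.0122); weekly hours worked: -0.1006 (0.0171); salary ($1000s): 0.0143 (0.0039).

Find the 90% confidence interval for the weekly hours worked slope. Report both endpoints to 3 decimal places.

(-0.129, -0.072)

Read off: b = -0.1006, SE = 0.0171 for weekly hours worked.
df = n − k − 1 = 143 − 3 − 1 = 139.
t* = t_{0.05, 139} = 1.65589.
Margin = t* × SE = 1.65589 × 0.0171 = 0.02832.
CI: -0.1006 ± 0.02832 → (-0.129, -0.072).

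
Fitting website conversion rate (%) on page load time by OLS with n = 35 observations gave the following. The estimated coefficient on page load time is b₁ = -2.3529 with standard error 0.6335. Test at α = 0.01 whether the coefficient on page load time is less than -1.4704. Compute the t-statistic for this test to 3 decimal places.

H₀: β₁ = -1.4704 vs H₁: β₁ < -1.4704.
t = (b₁ − β₁⁰)/SE = (-2.3529 − (-1.4704)) / 0.6335 = -1.393.
df = n − 2 = 35 − 2 = 33.
One-sided p ≈ 0.0865, which is ≥ 0.01, so fail to reject H₀.
The data do not give significant evidence that the true slope on page load time is below -1.4704 % per unit.

t = -1.393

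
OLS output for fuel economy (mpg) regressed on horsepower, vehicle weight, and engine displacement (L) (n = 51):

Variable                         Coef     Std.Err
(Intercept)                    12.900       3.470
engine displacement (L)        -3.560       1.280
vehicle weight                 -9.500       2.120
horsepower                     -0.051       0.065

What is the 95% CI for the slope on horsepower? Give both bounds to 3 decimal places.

Read off: b = -0.051, SE = 0.065 for horsepower.
df = n − k − 1 = 51 − 3 − 1 = 47.
t* = t_{0.025, 47} = 2.011741.
Margin = t* × SE = 2.011741 × 0.065 = 0.13076.
CI: -0.051 ± 0.13076 → (-0.182, 0.080).

(-0.182, 0.080)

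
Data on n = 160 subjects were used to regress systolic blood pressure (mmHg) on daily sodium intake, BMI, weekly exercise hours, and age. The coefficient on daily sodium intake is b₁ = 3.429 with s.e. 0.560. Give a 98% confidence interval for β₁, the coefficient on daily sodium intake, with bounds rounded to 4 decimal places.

(2.1126, 4.7454)

df = n − k − 1 = 160 − 4 − 1 = 155.
t* = t_{0.01, 155} = 2.350646.
Margin = t* × SE = 2.350646 × 0.560 = 1.316362.
CI: 3.429 ± 1.316362 → (2.1126, 4.7454).
With 98% confidence, each one-unit increase in daily sodium intake is associated with a change of between 2.1126 and 4.7454 mmHg in systolic blood pressure, holding the other predictors fixed.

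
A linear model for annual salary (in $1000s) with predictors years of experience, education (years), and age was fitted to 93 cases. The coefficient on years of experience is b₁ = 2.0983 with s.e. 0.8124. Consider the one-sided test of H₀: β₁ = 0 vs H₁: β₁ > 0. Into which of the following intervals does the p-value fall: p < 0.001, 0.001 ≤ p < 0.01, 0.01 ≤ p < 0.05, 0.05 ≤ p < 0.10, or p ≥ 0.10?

0.001 ≤ p < 0.01

t = 2.0983 / 0.8124 = 2.583.
df = n − k − 1 = 93 − 3 − 1 = 89.
One-sided p = P(T_{89} > t) ≈ 0.0057.
So 0.001 ≤ p < 0.01.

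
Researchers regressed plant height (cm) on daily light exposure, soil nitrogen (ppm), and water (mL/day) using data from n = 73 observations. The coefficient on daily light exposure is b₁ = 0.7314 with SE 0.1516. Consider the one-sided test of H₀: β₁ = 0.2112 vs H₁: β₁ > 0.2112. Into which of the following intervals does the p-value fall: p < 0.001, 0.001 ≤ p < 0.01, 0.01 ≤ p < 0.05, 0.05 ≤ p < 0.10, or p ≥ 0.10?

p < 0.001

t = (0.7314 − 0.2112) / 0.1516 = 3.431.
df = n − k − 1 = 73 − 3 − 1 = 69.
One-sided p = P(T_{69} > t) ≈ 0.0005.
So p < 0.001.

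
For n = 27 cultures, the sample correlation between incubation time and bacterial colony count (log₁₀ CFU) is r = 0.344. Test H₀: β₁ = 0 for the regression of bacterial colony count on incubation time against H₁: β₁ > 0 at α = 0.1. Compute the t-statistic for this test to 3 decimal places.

t = 1.832

t = r·√(n − 2)/√(1 − r²) = 0.344·√25/√0.881664 = 1.832.
df = n − 2 = 25.
One-sided p ≈ 0.0395, which is < 0.1, so reject H₀.
There is evidence of a linear association between incubation time and bacterial colony count.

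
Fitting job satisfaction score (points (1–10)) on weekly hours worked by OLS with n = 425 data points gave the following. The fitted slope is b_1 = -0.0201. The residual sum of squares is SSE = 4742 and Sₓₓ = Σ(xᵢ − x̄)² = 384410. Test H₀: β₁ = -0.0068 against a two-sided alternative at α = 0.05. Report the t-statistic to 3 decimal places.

MSE = SSE/(n − 2) = 4742/423 = 11.2104.
SE(b_1) = √(MSE/Sₓₓ) = √(11.2104/384410) = 0.00540024.
t = (-0.0201 − (-0.0068)) / 0.00540024 = -2.463.
df = n − 2 = 423.
Two-sided p ≈ 0.0142, which is < 0.05, so reject H₀.
There is evidence that the true slope on weekly hours worked differs from -0.0068 points (1–10) per unit.

t = -2.463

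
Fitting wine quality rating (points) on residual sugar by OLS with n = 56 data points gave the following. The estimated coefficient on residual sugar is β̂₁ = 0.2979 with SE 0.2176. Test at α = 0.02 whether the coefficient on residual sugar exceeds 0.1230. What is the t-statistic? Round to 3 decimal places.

t = 0.804

H₀: β₁ = 0.1230 vs H₁: β₁ > 0.1230.
t = (β̂₁ − β₁⁰)/SE = (0.2979 − 0.1230) / 0.2176 = 0.804.
df = n − 2 = 56 − 2 = 54.
One-sided p ≈ 0.2125, which is ≥ 0.02, so fail to reject H₀.
The data do not give significant evidence that the true slope on residual sugar exceeds 0.1230 points per unit.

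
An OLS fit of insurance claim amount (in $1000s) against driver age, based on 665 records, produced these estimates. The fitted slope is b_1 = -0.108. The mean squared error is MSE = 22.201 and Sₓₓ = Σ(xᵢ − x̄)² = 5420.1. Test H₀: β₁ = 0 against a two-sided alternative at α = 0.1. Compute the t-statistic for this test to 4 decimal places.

t = -1.6875

SE(b_1) = √(MSE/Sₓₓ) = √(22.201/5420.1) = 0.0640004.
t = -0.108 / 0.0640004 = -1.6875.
df = n − 2 = 663.
Two-sided p ≈ 0.0920, which is < 0.1, so reject H₀.
There is evidence that driver age is associated with insurance claim amount.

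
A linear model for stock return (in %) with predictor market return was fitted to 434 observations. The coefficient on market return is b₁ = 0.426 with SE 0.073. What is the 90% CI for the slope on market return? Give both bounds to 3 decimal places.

(0.306, 0.546)

df = n − 2 = 434 − 2 = 432.
t* = t_{0.05, 432} = 1.648388.
Margin = t* × SE = 1.648388 × 0.073 = 0.12033.
CI: 0.426 ± 0.12033 → (0.306, 0.546).
With 90% confidence, each one-unit increase in market return is associated with a change of between 0.306 and 0.546 % in stock return.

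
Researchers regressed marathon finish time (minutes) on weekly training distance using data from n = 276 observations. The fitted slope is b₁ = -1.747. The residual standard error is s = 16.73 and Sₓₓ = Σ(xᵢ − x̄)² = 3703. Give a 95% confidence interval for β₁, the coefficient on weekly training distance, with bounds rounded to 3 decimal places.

(-2.288, -1.206)

SE(b₁) = s/√Sₓₓ = 16.73/√3703 = 0.274928.
df = n − 2 = 274.
t* = t_{0.025, 274} = 1.96866.
Margin = t* × SE = 1.96866 × 0.274928 = 0.54124.
CI: -1.747 ± 0.54124 → (-2.288, -1.206).
With 95% confidence, each one-unit increase in weekly training distance is associated with a change of between -2.288 and -1.206 minutes in marathon finish time.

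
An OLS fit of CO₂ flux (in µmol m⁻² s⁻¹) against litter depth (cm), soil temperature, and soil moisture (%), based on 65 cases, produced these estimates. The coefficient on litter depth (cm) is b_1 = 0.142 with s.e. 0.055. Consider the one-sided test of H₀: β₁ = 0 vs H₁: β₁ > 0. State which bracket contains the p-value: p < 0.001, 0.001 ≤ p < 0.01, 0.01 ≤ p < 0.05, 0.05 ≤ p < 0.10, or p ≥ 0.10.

t = 0.142 / 0.055 = 2.582.
df = n − k − 1 = 65 − 3 − 1 = 61.
One-sided p = P(T_{61} > t) ≈ 0.0061.
So 0.001 ≤ p < 0.01.

0.001 ≤ p < 0.01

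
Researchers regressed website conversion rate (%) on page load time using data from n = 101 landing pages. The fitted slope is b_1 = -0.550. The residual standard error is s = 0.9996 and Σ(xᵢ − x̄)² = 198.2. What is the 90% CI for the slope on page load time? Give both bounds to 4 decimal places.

SE(b_1) = s/√Sₓₓ = 0.9996/√198.2 = 0.0710026.
df = n − 2 = 99.
t* = t_{0.05, 99} = 1.660391.
Margin = t* × SE = 1.660391 × 0.0710026 = 0.117892.
CI: -0.550 ± 0.117892 → (-0.6679, -0.4321).
With 90% confidence, each one-unit increase in page load time is associated with a change of between -0.6679 and -0.4321 % in website conversion rate.

(-0.6679, -0.4321)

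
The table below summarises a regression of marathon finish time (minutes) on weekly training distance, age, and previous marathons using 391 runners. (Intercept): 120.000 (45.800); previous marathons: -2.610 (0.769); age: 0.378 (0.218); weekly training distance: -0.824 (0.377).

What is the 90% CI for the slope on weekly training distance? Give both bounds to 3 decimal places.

Read off: b = -0.824, SE = 0.377 for weekly training distance.
df = n − k − 1 = 391 − 3 − 1 = 387.
t* = t_{0.05, 387} = 1.648801.
Margin = t* × SE = 1.648801 × 0.377 = 0.62160.
CI: -0.824 ± 0.62160 → (-1.446, -0.202).

(-1.446, -0.202)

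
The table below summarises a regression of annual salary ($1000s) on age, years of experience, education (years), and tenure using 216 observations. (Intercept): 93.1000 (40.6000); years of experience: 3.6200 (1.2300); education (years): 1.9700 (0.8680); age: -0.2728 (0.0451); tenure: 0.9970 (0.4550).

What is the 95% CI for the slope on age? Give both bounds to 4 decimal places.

(-0.3617, -0.1839)

Read off: b = -0.2728, SE = 0.0451 for age.
df = n − k − 1 = 216 − 4 − 1 = 211.
t* = t_{0.025, 211} = 1.971271.
Margin = t* × SE = 1.971271 × 0.0451 = 0.088904.
CI: -0.2728 ± 0.088904 → (-0.3617, -0.1839).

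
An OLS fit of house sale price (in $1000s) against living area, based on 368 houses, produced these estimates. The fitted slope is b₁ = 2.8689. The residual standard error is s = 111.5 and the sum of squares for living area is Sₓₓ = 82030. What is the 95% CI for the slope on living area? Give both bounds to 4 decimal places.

(2.1033, 3.6345)

SE(b₁) = s/√Sₓₓ = 111.5/√82030 = 0.389304.
df = n − 2 = 366.
t* = t_{0.025, 366} = 1.966467.
Margin = t* × SE = 1.966467 × 0.389304 = 0.765553.
CI: 2.8689 ± 0.765553 → (2.1033, 3.6345).
With 95% confidence, each one-unit increase in living area is associated with a change of between 2.1033 and 3.6345 $1000s in house sale price.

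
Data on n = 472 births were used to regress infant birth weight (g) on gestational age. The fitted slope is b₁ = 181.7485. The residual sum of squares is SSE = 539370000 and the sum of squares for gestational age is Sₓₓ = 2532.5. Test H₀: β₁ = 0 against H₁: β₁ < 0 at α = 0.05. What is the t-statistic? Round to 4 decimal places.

t = 8.5379

MSE = SSE/(n − 2) = 539370000/470 = 1.1476e+06.
SE(b₁) = √(MSE/Sₓₓ) = √(1.1476e+06/2532.5) = 21.2873.
t = 181.7485 / 21.2873 = 8.5379.
df = n − 2 = 470.
One-sided p ≈ 1.0000, which is ≥ 0.05, so fail to reject H₀.
The data do not give significant evidence that the true slope on gestational age is negative.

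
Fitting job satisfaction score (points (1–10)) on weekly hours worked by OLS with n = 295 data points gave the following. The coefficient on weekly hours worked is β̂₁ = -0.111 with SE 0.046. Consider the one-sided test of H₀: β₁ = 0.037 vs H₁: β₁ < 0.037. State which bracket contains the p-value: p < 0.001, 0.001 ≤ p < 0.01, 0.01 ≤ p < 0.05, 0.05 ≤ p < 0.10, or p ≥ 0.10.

p < 0.001

t = (-0.111 − 0.037) / 0.046 = -3.217.
df = n − 2 = 295 − 2 = 293.
One-sided p = P(T_{293} < t) ≈ 0.0007.
So p < 0.001.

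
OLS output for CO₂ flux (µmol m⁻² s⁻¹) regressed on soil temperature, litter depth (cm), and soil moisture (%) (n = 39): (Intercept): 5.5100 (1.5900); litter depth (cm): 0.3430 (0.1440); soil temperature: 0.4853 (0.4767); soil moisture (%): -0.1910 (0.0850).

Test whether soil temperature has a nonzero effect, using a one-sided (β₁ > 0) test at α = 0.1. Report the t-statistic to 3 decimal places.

Read off: b = 0.4853, SE = 0.4767 for soil temperature.
H₀: β₁ = 0 vs H₁: β₁ > 0.
t = 0.4853 / 0.4767 = 1.018.
df = n − k − 1 = 39 − 3 − 1 = 35.
One-sided p ≈ 0.1578, which is ≥ 0.1, so fail to reject H₀.
The data do not give significant evidence that the true slope on soil temperature is positive, holding the other predictors fixed.

t = 1.018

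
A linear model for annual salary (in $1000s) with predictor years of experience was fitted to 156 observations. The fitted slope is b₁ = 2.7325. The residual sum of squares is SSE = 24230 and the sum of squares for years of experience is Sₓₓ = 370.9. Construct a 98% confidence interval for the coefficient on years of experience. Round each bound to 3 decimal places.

MSE = SSE/(n − 2) = 24230/154 = 157.338.
SE(b₁) = √(MSE/Sₓₓ) = √(157.338/370.9) = 0.65131.
df = n − 2 = 154.
t* = t_{0.01, 154} = 2.350806.
Margin = t* × SE = 2.350806 × 0.65131 = 1.53110.
CI: 2.7325 ± 1.53110 → (1.201, 4.264).
With 98% confidence, each one-unit increase in years of experience is associated with a change of between 1.201 and 4.264 $1000s in annual salary.

(1.201, 4.264)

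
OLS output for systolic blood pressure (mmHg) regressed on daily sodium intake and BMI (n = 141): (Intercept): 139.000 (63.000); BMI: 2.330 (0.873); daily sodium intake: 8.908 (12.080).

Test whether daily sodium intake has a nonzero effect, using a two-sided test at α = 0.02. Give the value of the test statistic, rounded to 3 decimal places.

t = 0.737

Read off: b = 8.908, SE = 12.080 for daily sodium intake.
H₀: β₁ = 0 vs H₁: β₁ ≠ 0.
t = 8.908 / 12.080 = 0.737.
df = n − k − 1 = 141 − 2 − 1 = 138.
Two-sided p ≈ 0.4621, which is ≥ 0.02, so fail to reject H₀.
The data do not give significant evidence of an association between daily sodium intake and systolic blood pressure, after adjusting for the other predictors.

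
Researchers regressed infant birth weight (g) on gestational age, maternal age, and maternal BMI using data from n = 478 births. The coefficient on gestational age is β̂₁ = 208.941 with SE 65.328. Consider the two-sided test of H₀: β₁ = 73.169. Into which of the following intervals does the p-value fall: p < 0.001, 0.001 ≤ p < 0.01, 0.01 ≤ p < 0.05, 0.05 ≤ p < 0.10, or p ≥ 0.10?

t = (208.941 − 73.169) / 65.328 = 2.078.
df = n − k − 1 = 478 − 3 − 1 = 474.
Two-sided p = 2·P(T_{474} > |t|) ≈ 0.0382.
So 0.01 ≤ p < 0.05.

0.01 ≤ p < 0.05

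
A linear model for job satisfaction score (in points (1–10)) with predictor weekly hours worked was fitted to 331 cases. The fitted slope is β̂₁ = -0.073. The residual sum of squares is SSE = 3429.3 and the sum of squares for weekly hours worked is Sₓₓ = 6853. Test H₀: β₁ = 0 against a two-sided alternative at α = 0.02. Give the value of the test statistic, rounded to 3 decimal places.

MSE = SSE/(n − 2) = 3429.3/329 = 10.4234.
SE(β̂₁) = √(MSE/Sₓₓ) = √(10.4234/6853) = 0.039.
t = -0.073 / 0.039 = -1.872.
df = n − 2 = 329.
Two-sided p ≈ 0.0621, which is ≥ 0.02, so fail to reject H₀.
The data do not give significant evidence of an association between weekly hours worked and job satisfaction score.

t = -1.872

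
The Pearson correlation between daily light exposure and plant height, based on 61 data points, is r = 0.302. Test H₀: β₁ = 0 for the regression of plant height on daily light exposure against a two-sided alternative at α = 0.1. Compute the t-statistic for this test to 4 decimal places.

t = r·√(n − 2)/√(1 − r²) = 0.302·√59/√0.908796 = 2.4333.
df = n − 2 = 59.
Two-sided p ≈ 0.0180, which is < 0.1, so reject H₀.
There is evidence of a linear association between daily light exposure and plant height.

t = 2.4333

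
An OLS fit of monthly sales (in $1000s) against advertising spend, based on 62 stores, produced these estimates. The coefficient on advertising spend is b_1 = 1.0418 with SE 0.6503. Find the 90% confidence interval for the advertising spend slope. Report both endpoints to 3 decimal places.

(-0.045, 2.128)

df = n − 2 = 62 − 2 = 60.
t* = t_{0.05, 60} = 1.670649.
Margin = t* × SE = 1.670649 × 0.6503 = 1.08642.
CI: 1.0418 ± 1.08642 → (-0.045, 2.128).
With 90% confidence, each one-unit increase in advertising spend is associated with a change of between -0.045 and 2.128 $1000s in monthly sales.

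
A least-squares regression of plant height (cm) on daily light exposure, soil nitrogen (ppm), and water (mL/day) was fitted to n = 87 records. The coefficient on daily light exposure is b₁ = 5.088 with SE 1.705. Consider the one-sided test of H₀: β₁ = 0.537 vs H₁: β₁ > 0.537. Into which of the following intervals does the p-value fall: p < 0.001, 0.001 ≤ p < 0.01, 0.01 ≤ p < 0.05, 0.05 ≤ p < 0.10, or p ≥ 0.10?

t = (5.088 − 0.537) / 1.705 = 2.669.
df = n − k − 1 = 87 − 3 − 1 = 83.
One-sided p = P(T_{83} > t) ≈ 0.0046.
So 0.001 ≤ p < 0.01.

0.001 ≤ p < 0.01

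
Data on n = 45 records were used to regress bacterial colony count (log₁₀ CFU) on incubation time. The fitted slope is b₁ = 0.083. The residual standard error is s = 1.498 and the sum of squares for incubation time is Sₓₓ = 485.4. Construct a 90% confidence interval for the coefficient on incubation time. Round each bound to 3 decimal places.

SE(b₁) = s/√Sₓₓ = 1.498/√485.4 = 0.0679926.
df = n − 2 = 43.
t* = t_{0.05, 43} = 1.681071.
Margin = t* × SE = 1.681071 × 0.0679926 = 0.11430.
CI: 0.083 ± 0.11430 → (-0.031, 0.197).
With 90% confidence, each one-unit increase in incubation time is associated with a change of between -0.031 and 0.197 log₁₀ CFU in bacterial colony count.

(-0.031, 0.197)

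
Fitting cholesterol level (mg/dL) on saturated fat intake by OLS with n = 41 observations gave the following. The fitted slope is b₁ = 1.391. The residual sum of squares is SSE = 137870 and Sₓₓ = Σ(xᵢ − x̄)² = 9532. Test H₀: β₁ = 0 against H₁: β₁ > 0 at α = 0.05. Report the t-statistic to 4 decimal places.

MSE = SSE/(n − 2) = 137870/39 = 3535.13.
SE(b₁) = √(MSE/Sₓₓ) = √(3535.13/9532) = 0.608991.
t = 1.391 / 0.608991 = 2.2841.
df = n − 2 = 39.
One-sided p ≈ 0.0139, which is < 0.05, so reject H₀.
There is evidence that the true slope on saturated fat intake is positive.

t = 2.2841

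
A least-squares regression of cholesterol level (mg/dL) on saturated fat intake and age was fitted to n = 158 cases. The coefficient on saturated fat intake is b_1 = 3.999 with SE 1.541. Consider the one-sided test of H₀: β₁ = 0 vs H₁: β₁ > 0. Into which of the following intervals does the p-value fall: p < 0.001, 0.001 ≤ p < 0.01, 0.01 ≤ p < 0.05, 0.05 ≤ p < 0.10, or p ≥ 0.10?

0.001 ≤ p < 0.01

t = 3.999 / 1.541 = 2.595.
df = n − k − 1 = 158 − 2 − 1 = 155.
One-sided p = P(T_{155} > t) ≈ 0.0052.
So 0.001 ≤ p < 0.01.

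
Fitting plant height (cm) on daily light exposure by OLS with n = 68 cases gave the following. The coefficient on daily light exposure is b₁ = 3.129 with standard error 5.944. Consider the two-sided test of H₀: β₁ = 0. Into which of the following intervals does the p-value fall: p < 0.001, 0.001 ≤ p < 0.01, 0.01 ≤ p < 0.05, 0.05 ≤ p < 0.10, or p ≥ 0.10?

t = 3.129 / 5.944 = 0.526.
df = n − 2 = 68 − 2 = 66.
Two-sided p = 2·P(T_{66} > |t|) ≈ 0.6004.
So p ≥ 0.10.

p ≥ 0.10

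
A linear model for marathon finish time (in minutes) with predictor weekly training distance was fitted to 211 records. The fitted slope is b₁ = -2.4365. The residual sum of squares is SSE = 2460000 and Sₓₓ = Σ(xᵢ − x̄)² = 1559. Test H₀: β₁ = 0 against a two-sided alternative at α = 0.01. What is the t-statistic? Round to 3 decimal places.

t = -0.887

MSE = SSE/(n − 2) = 2460000/209 = 11770.3.
SE(b₁) = √(MSE/Sₓₓ) = √(11770.3/1559) = 2.74771.
t = -2.4365 / 2.74771 = -0.887.
df = n − 2 = 209.
Two-sided p ≈ 0.3762, which is ≥ 0.01, so fail to reject H₀.
The data do not give significant evidence of an association between weekly training distance and marathon finish time.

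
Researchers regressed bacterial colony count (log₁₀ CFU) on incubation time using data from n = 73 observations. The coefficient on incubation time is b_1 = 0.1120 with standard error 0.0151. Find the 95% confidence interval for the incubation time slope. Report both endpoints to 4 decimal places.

df = n − 2 = 73 − 2 = 71.
t* = t_{0.025, 71} = 1.993943.
Margin = t* × SE = 1.993943 × 0.0151 = 0.030109.
CI: 0.1120 ± 0.030109 → (0.0819, 0.1421).
With 95% confidence, each one-unit increase in incubation time is associated with a change of between 0.0819 and 0.1421 log₁₀ CFU in bacterial colony count.

(0.0819, 0.1421)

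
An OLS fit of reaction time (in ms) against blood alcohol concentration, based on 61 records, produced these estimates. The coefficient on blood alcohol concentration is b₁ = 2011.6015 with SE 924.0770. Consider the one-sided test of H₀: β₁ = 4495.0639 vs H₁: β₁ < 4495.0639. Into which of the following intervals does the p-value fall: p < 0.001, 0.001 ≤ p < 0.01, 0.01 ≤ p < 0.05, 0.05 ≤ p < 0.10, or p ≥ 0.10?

t = (2011.6015 − 4495.0639) / 924.0770 = -2.688.
df = n − 2 = 61 − 2 = 59.
One-sided p = P(T_{59} < t) ≈ 0.0047.
So 0.001 ≤ p < 0.01.

0.001 ≤ p < 0.01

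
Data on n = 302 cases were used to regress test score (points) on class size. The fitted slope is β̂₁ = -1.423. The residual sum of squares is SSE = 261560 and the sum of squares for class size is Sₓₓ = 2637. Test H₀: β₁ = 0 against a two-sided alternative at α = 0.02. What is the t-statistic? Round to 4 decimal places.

MSE = SSE/(n − 2) = 261560/300 = 871.867.
SE(β̂₁) = √(MSE/Sₓₓ) = √(871.867/2637) = 0.575003.
t = -1.423 / 0.575003 = -2.4748.
df = n − 2 = 300.
Two-sided p ≈ 0.0139, which is < 0.02, so reject H₀.
There is evidence that class size is associated with test score.

t = -2.4748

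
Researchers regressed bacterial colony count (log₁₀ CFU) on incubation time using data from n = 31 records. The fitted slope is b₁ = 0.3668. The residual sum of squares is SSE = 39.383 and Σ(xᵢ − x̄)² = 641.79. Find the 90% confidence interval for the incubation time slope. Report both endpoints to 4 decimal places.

(0.2886, 0.4450)

MSE = SSE/(n − 2) = 39.383/29 = 1.35803.
SE(b₁) = √(MSE/Sₓₓ) = √(1.35803/641.79) = 0.0460001.
df = n − 2 = 29.
t* = t_{0.05, 29} = 1.699127.
Margin = t* × SE = 1.699127 × 0.0460001 = 0.078160.
CI: 0.3668 ± 0.078160 → (0.2886, 0.4450).
With 90% confidence, each one-unit increase in incubation time is associated with a change of between 0.2886 and 0.4450 log₁₀ CFU in bacterial colony count.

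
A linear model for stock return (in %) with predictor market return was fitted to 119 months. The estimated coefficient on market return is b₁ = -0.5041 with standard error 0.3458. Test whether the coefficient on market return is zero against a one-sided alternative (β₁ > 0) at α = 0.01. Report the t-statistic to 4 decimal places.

t = -1.4578

H₀: β₁ = 0 vs H₁: β₁ > 0.
t = (b₁ − β₁⁰)/SE = -0.5041 / 0.3458 = -1.4578.
df = n − 2 = 119 − 2 = 117.
One-sided p ≈ 0.9262, which is ≥ 0.01, so fail to reject H₀.
The data do not give significant evidence that the true slope on market return is positive.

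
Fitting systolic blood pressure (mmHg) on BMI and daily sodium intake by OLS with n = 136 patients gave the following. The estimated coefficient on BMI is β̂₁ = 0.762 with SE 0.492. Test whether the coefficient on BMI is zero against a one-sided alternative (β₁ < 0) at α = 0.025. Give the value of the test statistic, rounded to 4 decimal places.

H₀: β₁ = 0 vs H₁: β₁ < 0.
t = (β̂₁ − β₁⁰)/SE = 0.762 / 0.492 = 1.5488.
df = n − k − 1 = 136 − 2 − 1 = 133.
One-sided p ≈ 0.9381, which is ≥ 0.025, so fail to reject H₀.
The data do not give significant evidence that the true slope on BMI is negative, holding the other predictors fixed.

t = 1.5488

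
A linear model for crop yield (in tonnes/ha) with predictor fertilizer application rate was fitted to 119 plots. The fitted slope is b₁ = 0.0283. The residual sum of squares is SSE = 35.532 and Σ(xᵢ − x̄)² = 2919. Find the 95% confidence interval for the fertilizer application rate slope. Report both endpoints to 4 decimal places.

(0.0081, 0.0485)

MSE = SSE/(n − 2) = 35.532/117 = 0.303692.
SE(b₁) = √(MSE/Sₓₓ) = √(0.303692/2919) = 0.0102.
df = n − 2 = 117.
t* = t_{0.025, 117} = 1.980448.
Margin = t* × SE = 1.980448 × 0.0102 = 0.020201.
CI: 0.0283 ± 0.020201 → (0.0081, 0.0485).
With 95% confidence, each one-unit increase in fertilizer application rate is associated with a change of between 0.0081 and 0.0485 tonnes/ha in crop yield.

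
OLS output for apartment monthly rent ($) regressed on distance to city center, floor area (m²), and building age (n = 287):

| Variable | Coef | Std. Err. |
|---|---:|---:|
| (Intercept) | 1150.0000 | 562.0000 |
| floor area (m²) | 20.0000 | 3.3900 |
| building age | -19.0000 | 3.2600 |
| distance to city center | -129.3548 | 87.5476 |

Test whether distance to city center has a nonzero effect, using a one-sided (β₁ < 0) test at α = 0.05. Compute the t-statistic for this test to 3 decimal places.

Read off: b = -129.3548, SE = 87.5476 for distance to city center.
H₀: β₁ = 0 vs H₁: β₁ < 0.
t = -129.3548 / 87.5476 = -1.478.
df = n − k − 1 = 287 − 3 − 1 = 283.
One-sided p ≈ 0.0703, which is ≥ 0.05, so fail to reject H₀.
The data do not give significant evidence that the true slope on distance to city center is negative, holding the other predictors fixed.

t = -1.478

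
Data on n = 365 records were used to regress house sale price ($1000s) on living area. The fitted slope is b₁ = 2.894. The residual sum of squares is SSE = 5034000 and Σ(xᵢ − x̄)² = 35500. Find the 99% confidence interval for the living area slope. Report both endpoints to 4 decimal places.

(1.2756, 4.5124)

MSE = SSE/(n − 2) = 5034000/363 = 13867.8.
SE(b₁) = √(MSE/Sₓₓ) = √(13867.8/35500) = 0.625013.
df = n − 2 = 363.
t* = t_{0.005, 363} = 2.589441.
Margin = t* × SE = 2.589441 × 0.625013 = 1.618434.
CI: 2.894 ± 1.618434 → (1.2756, 4.5124).
With 99% confidence, each one-unit increase in living area is associated with a change of between 1.2756 and 4.5124 $1000s in house sale price.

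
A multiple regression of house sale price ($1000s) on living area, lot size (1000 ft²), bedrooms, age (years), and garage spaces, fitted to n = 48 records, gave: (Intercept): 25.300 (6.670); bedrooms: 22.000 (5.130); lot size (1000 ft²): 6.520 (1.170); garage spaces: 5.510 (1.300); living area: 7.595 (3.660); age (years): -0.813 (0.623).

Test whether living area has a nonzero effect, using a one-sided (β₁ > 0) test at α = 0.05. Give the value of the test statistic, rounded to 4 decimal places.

t = 2.0751

Read off: b = 7.595, SE = 3.660 for living area.
H₀: β₁ = 0 vs H₁: β₁ > 0.
t = 7.595 / 3.660 = 2.0751.
df = n − k − 1 = 48 − 5 − 1 = 42.
One-sided p ≈ 0.0221, which is < 0.05, so reject H₀.
There is evidence that the true slope on living area is positive, holding the other predictors fixed.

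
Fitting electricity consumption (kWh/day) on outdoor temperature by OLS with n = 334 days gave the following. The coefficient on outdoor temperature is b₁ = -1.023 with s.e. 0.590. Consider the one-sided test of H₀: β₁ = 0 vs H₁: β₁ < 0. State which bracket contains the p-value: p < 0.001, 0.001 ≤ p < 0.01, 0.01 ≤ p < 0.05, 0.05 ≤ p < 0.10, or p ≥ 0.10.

0.01 ≤ p < 0.05

t = -1.023 / 0.590 = -1.734.
df = n − 2 = 334 − 2 = 332.
One-sided p = P(T_{332} < t) ≈ 0.0419.
So 0.01 ≤ p < 0.05.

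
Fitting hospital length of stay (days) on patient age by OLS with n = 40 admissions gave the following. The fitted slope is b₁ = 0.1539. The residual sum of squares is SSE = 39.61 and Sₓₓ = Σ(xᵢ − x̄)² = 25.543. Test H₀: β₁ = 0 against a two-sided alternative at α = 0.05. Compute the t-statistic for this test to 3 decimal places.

MSE = SSE/(n − 2) = 39.61/38 = 1.04237.
SE(b₁) = √(MSE/Sₓₓ) = √(1.04237/25.543) = 0.202011.
t = 0.1539 / 0.202011 = 0.762.
df = n − 2 = 38.
Two-sided p ≈ 0.4509, which is ≥ 0.05, so fail to reject H₀.
The data do not give significant evidence of an association between patient age and hospital length of stay.

t = 0.762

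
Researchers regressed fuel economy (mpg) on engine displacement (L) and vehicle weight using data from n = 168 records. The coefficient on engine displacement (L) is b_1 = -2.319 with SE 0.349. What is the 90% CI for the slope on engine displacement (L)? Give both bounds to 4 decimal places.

(-2.8963, -1.7417)

df = n − k − 1 = 168 − 2 − 1 = 165.
t* = t_{0.05, 165} = 1.654141.
Margin = t* × SE = 1.654141 × 0.349 = 0.577295.
CI: -2.319 ± 0.577295 → (-2.8963, -1.7417).
With 90% confidence, each one-unit increase in engine displacement (L) is associated with a change of between -2.8963 and -1.7417 mpg in fuel economy, holding the other predictors fixed.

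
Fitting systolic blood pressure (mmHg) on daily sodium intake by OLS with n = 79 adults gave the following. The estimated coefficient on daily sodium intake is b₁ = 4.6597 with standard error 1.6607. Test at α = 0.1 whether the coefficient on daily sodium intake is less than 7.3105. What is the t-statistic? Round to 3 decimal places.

H₀: β₁ = 7.3105 vs H₁: β₁ < 7.3105.
t = (b₁ − β₁⁰)/SE = (4.6597 − 7.3105) / 1.6607 = -1.596.
df = n − 2 = 79 − 2 = 77.
One-sided p ≈ 0.0573, which is < 0.1, so reject H₀.
There is evidence that the true slope on daily sodium intake is below 7.3105 mmHg per unit.

t = -1.596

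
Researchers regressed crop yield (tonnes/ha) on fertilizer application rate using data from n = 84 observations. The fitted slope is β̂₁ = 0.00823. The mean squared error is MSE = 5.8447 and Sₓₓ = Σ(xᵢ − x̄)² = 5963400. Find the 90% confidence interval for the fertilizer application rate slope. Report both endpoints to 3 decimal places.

(0.007, 0.010)

SE(β̂₁) = √(MSE/Sₓₓ) = √(5.8447/5963400) = 0.000989998.
df = n − 2 = 82.
t* = t_{0.05, 82} = 1.663649.
Margin = t* × SE = 1.663649 × 0.000989998 = 0.00165.
CI: 0.00823 ± 0.00165 → (0.007, 0.010).
With 90% confidence, each one-unit increase in fertilizer application rate is associated with a change of between 0.007 and 0.010 tonnes/ha in crop yield.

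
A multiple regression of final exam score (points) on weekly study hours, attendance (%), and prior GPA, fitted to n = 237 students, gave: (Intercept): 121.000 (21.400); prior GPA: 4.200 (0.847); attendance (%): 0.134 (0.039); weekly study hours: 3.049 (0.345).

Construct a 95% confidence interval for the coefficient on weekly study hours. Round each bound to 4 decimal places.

Read off: b = 3.049, SE = 0.345 for weekly study hours.
df = n − k − 1 = 237 − 3 − 1 = 233.
t* = t_{0.025, 233} = 1.970198.
Margin = t* × SE = 1.970198 × 0.345 = 0.679718.
CI: 3.049 ± 0.679718 → (2.3693, 3.7287).

(2.3693, 3.7287)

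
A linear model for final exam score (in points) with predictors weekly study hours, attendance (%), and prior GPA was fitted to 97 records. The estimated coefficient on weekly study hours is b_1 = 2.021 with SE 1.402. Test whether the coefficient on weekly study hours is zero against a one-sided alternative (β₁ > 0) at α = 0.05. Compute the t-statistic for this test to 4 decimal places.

H₀: β₁ = 0 vs H₁: β₁ > 0.
t = (b_1 − β₁⁰)/SE = 2.021 / 1.402 = 1.4415.
df = n − k − 1 = 97 − 3 − 1 = 93.
One-sided p ≈ 0.0764, which is ≥ 0.05, so fail to reject H₀.
The data do not give significant evidence that the true slope on weekly study hours is positive, holding the other predictors fixed.

t = 1.4415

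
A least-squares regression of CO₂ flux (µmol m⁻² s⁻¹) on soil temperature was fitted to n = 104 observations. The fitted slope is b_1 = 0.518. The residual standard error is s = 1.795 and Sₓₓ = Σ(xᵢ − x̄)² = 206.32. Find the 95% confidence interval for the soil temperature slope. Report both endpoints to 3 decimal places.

(0.270, 0.766)

SE(b_1) = s/√Sₓₓ = 1.795/√206.32 = 0.124967.
df = n − 2 = 102.
t* = t_{0.025, 102} = 1.983495.
Margin = t* × SE = 1.983495 × 0.124967 = 0.24787.
CI: 0.518 ± 0.24787 → (0.270, 0.766).
With 95% confidence, each one-unit increase in soil temperature is associated with a change of between 0.270 and 0.766 µmol m⁻² s⁻¹ in CO₂ flux.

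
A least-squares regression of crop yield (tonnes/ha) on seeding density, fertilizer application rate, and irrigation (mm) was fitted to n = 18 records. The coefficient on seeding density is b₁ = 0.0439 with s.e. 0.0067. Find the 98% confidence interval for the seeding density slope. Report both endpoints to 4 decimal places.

(0.0263, 0.0615)

df = n − k − 1 = 18 − 3 − 1 = 14.
t* = t_{0.01, 14} = 2.624494.
Margin = t* × SE = 2.624494 × 0.0067 = 0.017584.
CI: 0.0439 ± 0.017584 → (0.0263, 0.0615).
With 98% confidence, each one-unit increase in seeding density is associated with a change of between 0.0263 and 0.0615 tonnes/ha in crop yield, holding the other predictors fixed.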